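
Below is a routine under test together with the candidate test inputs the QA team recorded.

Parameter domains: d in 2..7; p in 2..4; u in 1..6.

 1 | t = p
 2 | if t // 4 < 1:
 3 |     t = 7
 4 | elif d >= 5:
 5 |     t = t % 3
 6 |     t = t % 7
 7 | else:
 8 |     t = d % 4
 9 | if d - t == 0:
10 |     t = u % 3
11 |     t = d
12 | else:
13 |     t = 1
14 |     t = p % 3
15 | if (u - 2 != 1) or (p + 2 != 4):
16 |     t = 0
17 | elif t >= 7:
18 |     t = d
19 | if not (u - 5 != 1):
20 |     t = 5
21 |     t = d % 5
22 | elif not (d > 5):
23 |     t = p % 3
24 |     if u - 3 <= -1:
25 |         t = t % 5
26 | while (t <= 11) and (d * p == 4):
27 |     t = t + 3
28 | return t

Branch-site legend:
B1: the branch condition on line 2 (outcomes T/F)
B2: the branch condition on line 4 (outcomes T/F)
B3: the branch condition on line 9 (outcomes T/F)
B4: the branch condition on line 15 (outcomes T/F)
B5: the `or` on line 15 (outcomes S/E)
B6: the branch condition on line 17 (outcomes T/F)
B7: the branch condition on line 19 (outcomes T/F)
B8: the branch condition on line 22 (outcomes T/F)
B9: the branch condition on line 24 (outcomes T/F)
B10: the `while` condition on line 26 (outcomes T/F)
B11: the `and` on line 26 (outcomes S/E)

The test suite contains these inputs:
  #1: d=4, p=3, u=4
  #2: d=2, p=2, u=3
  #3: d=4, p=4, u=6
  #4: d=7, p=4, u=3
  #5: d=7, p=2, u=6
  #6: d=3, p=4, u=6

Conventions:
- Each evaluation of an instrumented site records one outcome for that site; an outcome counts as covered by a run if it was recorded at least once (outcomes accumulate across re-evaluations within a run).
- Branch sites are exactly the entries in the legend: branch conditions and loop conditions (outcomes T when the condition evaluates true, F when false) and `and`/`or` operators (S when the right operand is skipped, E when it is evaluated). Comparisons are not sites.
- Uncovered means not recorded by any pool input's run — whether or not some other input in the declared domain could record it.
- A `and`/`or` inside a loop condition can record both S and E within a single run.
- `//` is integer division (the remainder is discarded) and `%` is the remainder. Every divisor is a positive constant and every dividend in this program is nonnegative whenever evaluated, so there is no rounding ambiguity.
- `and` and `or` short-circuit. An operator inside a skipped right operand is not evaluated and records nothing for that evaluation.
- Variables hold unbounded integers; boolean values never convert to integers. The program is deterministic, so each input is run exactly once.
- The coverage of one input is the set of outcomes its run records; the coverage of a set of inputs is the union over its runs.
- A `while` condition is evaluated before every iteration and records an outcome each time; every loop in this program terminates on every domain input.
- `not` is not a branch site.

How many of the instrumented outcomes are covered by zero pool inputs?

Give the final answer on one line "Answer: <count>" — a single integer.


run #1 (d=4, p=3, u=4) runs B1->T, B3->F, B5->S, B4->T, B7->F, B8->T, B9->F, B11->E, B10->F; records B1=T, B3=F, B4=T, B5=S, B7=F, B8=T, B9=F, B10=F, B11=E
run #2 (d=2, p=2, u=3) runs B1->T, B3->F, B5->E, B4->F, B6->F, B7->F, B8->T, B9->F, B11->E, B10->T, B11->E, B10->T, B11->E, B10->T, ...; records B1=T, B3=F, B4=F, B5=E, B6=F, B7=F, B8=T, B9=F, B10=T, B10=F, B11=S, B11=E
run #3 (d=4, p=4, u=6) runs B1->F, B2->F, B3->F, B5->S, B4->T, B7->T, B11->E, B10->F; records B1=F, B2=F, B3=F, B4=T, B5=S, B7=T, B10=F, B11=E
run #4 (d=7, p=4, u=3) runs B1->F, B2->T, B3->F, B5->E, B4->T, B7->F, B8->F, B11->E, B10->F; records B1=F, B2=T, B3=F, B4=T, B5=E, B7=F, B8=F, B10=F, B11=E
run #5 (d=7, p=2, u=6) runs B1->T, B3->T, B5->S, B4->T, B7->T, B11->E, B10->F; records B1=T, B3=T, B4=T, B5=S, B7=T, B10=F, B11=E
run #6 (d=3, p=4, u=6) runs B1->F, B2->F, B3->T, B5->S, B4->T, B7->T, B11->E, B10->F; records B1=F, B2=F, B3=T, B4=T, B5=S, B7=T, B10=F, B11=E
union over the pool: B1=T, B1=F, B2=T, B2=F, B3=T, B3=F, B4=T, B4=F, B5=S, B5=E, B6=F, B7=T, B7=F, B8=T, B8=F, B9=F, B10=T, B10=F, B11=S, B11=E
uncovered (2 of 22): B6=T, B9=T
Answer: 2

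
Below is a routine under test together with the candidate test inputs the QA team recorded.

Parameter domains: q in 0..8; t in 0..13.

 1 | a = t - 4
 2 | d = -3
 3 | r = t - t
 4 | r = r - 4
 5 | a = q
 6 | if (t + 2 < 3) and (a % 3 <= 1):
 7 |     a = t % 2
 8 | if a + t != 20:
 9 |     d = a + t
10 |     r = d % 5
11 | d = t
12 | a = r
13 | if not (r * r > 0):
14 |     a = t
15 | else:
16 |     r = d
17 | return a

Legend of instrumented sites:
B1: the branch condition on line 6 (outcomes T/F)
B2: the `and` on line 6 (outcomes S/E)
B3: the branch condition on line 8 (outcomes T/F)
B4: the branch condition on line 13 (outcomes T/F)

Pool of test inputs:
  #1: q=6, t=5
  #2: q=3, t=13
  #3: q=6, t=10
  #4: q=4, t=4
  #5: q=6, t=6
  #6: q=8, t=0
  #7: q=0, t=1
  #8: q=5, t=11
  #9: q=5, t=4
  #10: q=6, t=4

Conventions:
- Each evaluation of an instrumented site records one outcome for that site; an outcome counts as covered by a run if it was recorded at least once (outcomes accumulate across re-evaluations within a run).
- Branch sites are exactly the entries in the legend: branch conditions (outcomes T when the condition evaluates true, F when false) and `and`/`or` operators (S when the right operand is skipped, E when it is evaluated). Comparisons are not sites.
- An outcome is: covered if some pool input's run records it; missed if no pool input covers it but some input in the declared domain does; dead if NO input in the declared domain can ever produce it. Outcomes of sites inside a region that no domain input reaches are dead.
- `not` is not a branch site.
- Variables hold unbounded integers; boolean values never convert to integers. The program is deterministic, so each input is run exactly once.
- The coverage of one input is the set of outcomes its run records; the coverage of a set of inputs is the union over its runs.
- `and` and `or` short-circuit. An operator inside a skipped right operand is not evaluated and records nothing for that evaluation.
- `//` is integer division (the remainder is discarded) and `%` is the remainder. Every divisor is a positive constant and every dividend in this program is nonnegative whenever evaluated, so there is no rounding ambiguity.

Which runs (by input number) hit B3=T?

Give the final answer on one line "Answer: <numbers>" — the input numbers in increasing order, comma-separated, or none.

input #1 (q=6, t=5): hits B3=T
input #2 (q=3, t=13): hits B3=T
input #3 (q=6, t=10): hits B3=T
input #4 (q=4, t=4): hits B3=T
input #5 (q=6, t=6): hits B3=T
input #6 (q=8, t=0): hits B3=T
input #7 (q=0, t=1): hits B3=T
input #8 (q=5, t=11): hits B3=T
input #9 (q=5, t=4): hits B3=T
input #10 (q=6, t=4): hits B3=T

Answer: 1, 2, 3, 4, 5, 6, 7, 8, 9, 10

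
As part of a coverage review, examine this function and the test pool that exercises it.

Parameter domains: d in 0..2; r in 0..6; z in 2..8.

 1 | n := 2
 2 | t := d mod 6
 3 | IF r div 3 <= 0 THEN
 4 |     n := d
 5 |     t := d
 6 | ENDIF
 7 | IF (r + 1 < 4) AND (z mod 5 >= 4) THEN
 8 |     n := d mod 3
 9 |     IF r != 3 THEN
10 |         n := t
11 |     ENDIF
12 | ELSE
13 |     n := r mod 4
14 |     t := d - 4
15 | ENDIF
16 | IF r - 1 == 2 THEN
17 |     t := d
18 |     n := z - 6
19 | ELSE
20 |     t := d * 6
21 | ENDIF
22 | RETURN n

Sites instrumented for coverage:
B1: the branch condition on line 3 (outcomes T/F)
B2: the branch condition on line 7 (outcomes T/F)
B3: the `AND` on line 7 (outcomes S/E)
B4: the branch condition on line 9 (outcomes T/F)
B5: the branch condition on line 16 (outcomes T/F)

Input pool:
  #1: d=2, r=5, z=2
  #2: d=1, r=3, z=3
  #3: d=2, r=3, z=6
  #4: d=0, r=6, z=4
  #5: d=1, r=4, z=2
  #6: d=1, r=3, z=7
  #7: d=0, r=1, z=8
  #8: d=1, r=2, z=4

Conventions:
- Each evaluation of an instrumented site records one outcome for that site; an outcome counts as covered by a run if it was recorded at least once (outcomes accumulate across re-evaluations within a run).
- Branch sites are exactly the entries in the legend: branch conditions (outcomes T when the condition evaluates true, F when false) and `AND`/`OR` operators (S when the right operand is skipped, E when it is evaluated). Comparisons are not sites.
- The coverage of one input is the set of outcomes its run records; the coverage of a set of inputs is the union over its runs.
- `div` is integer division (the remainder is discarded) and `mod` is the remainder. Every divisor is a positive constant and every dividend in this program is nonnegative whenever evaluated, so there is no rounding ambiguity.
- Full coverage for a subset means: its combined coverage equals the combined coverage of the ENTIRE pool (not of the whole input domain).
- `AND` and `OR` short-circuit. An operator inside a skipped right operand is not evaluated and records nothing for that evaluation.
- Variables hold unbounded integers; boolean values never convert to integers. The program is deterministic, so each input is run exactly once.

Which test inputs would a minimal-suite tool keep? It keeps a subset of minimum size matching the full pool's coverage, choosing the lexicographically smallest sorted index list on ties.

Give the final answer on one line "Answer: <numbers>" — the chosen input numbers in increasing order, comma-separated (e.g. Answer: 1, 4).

test 1 (d=2, r=5, z=2) fires B1->F, B3->S, B2->F, B5->F; hits B1=F, B2=F, B3=S, B5=F
test 2 (d=1, r=3, z=3) fires B1->F, B3->S, B2->F, B5->T; hits B1=F, B2=F, B3=S, B5=T
test 3 (d=2, r=3, z=6) fires B1->F, B3->S, B2->F, B5->T; hits B1=F, B2=F, B3=S, B5=T
test 4 (d=0, r=6, z=4) fires B1->F, B3->S, B2->F, B5->F; hits B1=F, B2=F, B3=S, B5=F
test 5 (d=1, r=4, z=2) fires B1->F, B3->S, B2->F, B5->F; hits B1=F, B2=F, B3=S, B5=F
test 6 (d=1, r=3, z=7) fires B1->F, B3->S, B2->F, B5->T; hits B1=F, B2=F, B3=S, B5=T
test 7 (d=0, r=1, z=8) fires B1->T, B3->E, B2->F, B5->F; hits B1=T, B2=F, B3=E, B5=F
test 8 (d=1, r=2, z=4) fires B1->T, B3->E, B2->T, B4->T, B5->F; hits B1=T, B2=T, B3=E, B4=T, B5=F
together the pool reaches 9 outcomes: B1=T, B1=F, B2=T, B2=F, B3=S, B3=E, B4=T, B5=T, B5=F
no size-1 subset reaches all 9 outcomes (best union: 5/9)
inputs {2, 8} (size 2) cover everything; no size-2 subset with a lexicographically smaller index list covers all 9

Answer: 2, 8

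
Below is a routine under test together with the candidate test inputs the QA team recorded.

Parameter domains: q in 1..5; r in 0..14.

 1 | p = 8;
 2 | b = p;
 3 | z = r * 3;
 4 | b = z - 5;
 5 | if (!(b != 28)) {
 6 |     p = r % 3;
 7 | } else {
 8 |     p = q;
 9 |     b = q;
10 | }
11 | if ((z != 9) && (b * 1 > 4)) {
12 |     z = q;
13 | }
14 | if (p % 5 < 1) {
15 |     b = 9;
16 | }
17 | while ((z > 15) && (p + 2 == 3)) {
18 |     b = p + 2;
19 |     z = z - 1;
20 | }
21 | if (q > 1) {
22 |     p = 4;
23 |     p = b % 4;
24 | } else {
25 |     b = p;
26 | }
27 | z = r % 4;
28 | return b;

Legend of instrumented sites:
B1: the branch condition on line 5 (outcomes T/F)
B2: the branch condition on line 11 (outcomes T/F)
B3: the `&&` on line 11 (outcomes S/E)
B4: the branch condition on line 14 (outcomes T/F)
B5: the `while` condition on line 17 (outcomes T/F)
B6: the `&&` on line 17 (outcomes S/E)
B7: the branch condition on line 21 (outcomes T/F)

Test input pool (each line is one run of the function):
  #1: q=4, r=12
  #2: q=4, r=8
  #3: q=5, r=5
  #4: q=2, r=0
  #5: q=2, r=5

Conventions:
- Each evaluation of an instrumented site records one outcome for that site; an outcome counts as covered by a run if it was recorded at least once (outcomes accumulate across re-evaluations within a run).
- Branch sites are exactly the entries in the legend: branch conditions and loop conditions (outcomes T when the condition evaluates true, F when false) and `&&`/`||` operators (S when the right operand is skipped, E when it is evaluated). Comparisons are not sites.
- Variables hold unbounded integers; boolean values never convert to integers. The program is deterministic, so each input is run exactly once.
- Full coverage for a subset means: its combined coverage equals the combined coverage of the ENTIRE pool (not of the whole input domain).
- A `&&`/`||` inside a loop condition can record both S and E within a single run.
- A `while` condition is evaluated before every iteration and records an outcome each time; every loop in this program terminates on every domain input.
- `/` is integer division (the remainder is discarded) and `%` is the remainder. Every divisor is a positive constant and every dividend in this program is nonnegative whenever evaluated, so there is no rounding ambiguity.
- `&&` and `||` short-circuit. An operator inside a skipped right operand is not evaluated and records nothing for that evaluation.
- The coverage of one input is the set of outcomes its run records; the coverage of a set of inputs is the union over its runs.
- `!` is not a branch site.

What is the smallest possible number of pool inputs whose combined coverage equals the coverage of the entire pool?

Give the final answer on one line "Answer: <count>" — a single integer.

input #1, q=4, r=12: events B1->F, B3->E, B2->F, B4->F, B6->E, B5->F, B7->T; outcomes B1=F, B2=F, B3=E, B4=F, B5=F, B6=E, B7=T
input #2, q=4, r=8: events B1->F, B3->E, B2->F, B4->F, B6->E, B5->F, B7->T; outcomes B1=F, B2=F, B3=E, B4=F, B5=F, B6=E, B7=T
input #3, q=5, r=5: events B1->F, B3->E, B2->T, B4->T, B6->S, B5->F, B7->T; outcomes B1=F, B2=T, B3=E, B4=T, B5=F, B6=S, B7=T
input #4, q=2, r=0: events B1->F, B3->E, B2->F, B4->F, B6->S, B5->F, B7->T; outcomes B1=F, B2=F, B3=E, B4=F, B5=F, B6=S, B7=T
input #5, q=2, r=5: events B1->F, B3->E, B2->F, B4->F, B6->S, B5->F, B7->T; outcomes B1=F, B2=F, B3=E, B4=F, B5=F, B6=S, B7=T
together the pool reaches 10 outcomes: B1=F, B2=T, B2=F, B3=E, B4=T, B4=F, B5=F, B6=S, B6=E, B7=T
every size-1 subset falls short of the 10 outcomes (best: 7/10)
size 2: inputs {1, 3} cover all 10 outcomes, and no lexicographically smaller subset of this size does

Answer: 2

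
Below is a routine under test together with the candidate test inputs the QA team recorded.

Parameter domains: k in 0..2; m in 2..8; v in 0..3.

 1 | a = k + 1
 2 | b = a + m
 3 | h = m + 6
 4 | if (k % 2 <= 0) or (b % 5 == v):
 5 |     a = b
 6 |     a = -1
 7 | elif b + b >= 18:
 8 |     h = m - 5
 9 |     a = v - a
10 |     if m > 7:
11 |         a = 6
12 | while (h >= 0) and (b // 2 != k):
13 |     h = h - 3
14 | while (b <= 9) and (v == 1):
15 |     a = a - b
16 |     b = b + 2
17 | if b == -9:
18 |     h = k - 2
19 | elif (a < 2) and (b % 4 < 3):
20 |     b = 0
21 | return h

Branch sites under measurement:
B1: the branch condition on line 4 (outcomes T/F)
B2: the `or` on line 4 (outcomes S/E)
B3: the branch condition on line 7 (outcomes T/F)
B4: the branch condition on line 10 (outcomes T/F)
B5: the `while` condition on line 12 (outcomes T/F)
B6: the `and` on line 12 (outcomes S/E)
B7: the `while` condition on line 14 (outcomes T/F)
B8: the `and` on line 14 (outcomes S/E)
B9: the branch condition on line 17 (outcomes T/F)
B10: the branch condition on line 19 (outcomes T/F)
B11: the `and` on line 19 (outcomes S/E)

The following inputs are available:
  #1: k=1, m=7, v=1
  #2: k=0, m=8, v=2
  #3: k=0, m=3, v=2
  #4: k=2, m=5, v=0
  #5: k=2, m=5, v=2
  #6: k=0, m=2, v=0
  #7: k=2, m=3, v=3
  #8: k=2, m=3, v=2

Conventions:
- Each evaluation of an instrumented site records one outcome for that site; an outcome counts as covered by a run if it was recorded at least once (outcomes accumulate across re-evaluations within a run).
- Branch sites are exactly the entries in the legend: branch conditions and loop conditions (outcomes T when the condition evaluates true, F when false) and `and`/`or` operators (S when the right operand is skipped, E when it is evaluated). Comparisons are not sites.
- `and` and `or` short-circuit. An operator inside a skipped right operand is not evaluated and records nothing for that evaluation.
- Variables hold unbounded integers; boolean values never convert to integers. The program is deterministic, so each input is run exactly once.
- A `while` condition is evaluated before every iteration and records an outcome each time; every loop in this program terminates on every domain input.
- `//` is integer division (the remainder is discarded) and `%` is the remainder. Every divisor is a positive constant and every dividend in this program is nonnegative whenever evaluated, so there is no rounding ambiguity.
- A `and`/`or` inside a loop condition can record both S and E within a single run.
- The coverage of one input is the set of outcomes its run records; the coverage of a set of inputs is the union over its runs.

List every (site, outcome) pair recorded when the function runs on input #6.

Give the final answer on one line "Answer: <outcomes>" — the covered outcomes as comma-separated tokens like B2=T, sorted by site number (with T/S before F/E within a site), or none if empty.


Event log for input #6 (k=0, m=2, v=0):
  B2->S, B1->T, B6->E, B5->T, B6->E, B5->T, B6->E, B5->T, B6->S, B5->F
  B8->E, B7->F, B9->F, B11->E, B10->F
deduplicating events, the covered set is: B1=T, B2=S, B5=T, B5=F, B6=S, B6=E, B7=F, B8=E, B9=F, B10=F, B11=E
Answer: B1=T, B2=S, B5=T, B5=F, B6=S, B6=E, B7=F, B8=E, B9=F, B10=F, B11=E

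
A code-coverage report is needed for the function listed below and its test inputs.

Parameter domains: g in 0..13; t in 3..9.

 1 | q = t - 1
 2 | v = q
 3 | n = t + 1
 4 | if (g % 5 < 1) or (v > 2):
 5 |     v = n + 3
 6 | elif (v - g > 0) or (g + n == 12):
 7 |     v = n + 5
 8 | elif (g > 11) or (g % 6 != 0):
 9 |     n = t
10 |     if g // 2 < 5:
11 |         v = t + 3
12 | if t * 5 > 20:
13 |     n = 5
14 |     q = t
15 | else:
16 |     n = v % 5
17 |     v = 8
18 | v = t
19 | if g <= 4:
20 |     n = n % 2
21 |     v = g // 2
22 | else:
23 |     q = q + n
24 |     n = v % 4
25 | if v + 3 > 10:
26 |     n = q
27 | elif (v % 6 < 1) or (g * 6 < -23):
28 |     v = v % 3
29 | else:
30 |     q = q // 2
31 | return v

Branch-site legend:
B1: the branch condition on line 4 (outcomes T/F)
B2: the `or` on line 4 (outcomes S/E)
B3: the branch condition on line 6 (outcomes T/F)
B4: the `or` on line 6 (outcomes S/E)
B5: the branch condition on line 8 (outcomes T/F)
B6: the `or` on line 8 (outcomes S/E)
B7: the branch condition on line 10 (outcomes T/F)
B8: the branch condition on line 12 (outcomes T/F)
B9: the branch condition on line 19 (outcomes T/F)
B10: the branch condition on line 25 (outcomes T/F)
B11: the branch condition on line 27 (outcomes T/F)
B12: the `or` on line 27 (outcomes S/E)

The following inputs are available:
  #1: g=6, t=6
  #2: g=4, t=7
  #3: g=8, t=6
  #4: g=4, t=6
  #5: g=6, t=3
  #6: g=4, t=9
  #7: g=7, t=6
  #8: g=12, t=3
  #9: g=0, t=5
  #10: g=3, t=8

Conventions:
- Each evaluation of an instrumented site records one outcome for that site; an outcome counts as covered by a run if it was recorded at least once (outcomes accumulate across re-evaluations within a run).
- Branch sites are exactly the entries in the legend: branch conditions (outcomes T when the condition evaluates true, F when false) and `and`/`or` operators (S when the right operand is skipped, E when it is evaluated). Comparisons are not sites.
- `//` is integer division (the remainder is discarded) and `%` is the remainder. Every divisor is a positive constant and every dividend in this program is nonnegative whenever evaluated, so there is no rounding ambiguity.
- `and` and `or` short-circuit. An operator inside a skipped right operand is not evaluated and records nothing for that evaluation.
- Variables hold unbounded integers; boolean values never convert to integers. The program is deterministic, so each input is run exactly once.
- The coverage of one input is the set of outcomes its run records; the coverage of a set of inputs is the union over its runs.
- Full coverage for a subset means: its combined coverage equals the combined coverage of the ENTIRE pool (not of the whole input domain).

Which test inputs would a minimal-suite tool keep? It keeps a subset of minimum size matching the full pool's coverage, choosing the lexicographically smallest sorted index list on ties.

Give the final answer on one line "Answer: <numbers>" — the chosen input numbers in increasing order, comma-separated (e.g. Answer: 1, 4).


input #1, g=6, t=6: events B2->E, B1->T, B8->T, B9->F, B10->F, B12->S, B11->T; outcomes B1=T, B2=E, B8=T, B9=F, B10=F, B11=T, B12=S
input #2, g=4, t=7: events B2->E, B1->T, B8->T, B9->T, B10->F, B12->E, B11->F; outcomes B1=T, B2=E, B8=T, B9=T, B10=F, B11=F, B12=E
input #3, g=8, t=6: events B2->E, B1->T, B8->T, B9->F, B10->F, B12->S, B11->T; outcomes B1=T, B2=E, B8=T, B9=F, B10=F, B11=T, B12=S
input #4, g=4, t=6: events B2->E, B1->T, B8->T, B9->T, B10->F, B12->E, B11->F; outcomes B1=T, B2=E, B8=T, B9=T, B10=F, B11=F, B12=E
input #5, g=6, t=3: events B2->E, B1->F, B4->E, B3->F, B6->E, B5->F, B8->F, B9->F, B10->F, B12->E, B11->F; outcomes B1=F, B2=E, B3=F, B4=E, B5=F, B6=E, B8=F, B9=F, B10=F, B11=F, B12=E
input #6, g=4, t=9: events B2->E, B1->T, B8->T, B9->T, B10->F, B12->E, B11->F; outcomes B1=T, B2=E, B8=T, B9=T, B10=F, B11=F, B12=E
input #7, g=7, t=6: events B2->E, B1->T, B8->T, B9->F, B10->F, B12->S, B11->T; outcomes B1=T, B2=E, B8=T, B9=F, B10=F, B11=T, B12=S
input #8, g=12, t=3: events B2->E, B1->F, B4->E, B3->F, B6->S, B5->T, B7->F, B8->F, B9->F, B10->F, B12->E, B11->F; outcomes B1=F, B2=E, B3=F, B4=E, B5=T, B6=S, B7=F, B8=F, B9=F, B10=F, B11=F, B12=E
input #9, g=0, t=5: events B2->S, B1->T, B8->T, B9->T, B10->F, B12->S, B11->T; outcomes B1=T, B2=S, B8=T, B9=T, B10=F, B11=T, B12=S
input #10, g=3, t=8: events B2->E, B1->T, B8->T, B9->T, B10->F, B12->E, B11->F; outcomes B1=T, B2=E, B8=T, B9=T, B10=F, B11=F, B12=E
pool-wide coverage (20 outcomes): B1=T, B1=F, B2=S, B2=E, B3=F, B4=E, B5=T, B5=F, B6=S, B6=E, B7=F, B8=T, B8=F, B9=T, B9=F, B10=F, B11=T, B11=F, B12=S, B12=E
every size-1 subset falls short of the 20 outcomes (best: 12/20)
every size-2 subset falls short of the 20 outcomes (best: 18/20)
size 3: inputs {5, 8, 9} cover all 20 outcomes, and no lexicographically smaller subset of this size does
Answer: 5, 8, 9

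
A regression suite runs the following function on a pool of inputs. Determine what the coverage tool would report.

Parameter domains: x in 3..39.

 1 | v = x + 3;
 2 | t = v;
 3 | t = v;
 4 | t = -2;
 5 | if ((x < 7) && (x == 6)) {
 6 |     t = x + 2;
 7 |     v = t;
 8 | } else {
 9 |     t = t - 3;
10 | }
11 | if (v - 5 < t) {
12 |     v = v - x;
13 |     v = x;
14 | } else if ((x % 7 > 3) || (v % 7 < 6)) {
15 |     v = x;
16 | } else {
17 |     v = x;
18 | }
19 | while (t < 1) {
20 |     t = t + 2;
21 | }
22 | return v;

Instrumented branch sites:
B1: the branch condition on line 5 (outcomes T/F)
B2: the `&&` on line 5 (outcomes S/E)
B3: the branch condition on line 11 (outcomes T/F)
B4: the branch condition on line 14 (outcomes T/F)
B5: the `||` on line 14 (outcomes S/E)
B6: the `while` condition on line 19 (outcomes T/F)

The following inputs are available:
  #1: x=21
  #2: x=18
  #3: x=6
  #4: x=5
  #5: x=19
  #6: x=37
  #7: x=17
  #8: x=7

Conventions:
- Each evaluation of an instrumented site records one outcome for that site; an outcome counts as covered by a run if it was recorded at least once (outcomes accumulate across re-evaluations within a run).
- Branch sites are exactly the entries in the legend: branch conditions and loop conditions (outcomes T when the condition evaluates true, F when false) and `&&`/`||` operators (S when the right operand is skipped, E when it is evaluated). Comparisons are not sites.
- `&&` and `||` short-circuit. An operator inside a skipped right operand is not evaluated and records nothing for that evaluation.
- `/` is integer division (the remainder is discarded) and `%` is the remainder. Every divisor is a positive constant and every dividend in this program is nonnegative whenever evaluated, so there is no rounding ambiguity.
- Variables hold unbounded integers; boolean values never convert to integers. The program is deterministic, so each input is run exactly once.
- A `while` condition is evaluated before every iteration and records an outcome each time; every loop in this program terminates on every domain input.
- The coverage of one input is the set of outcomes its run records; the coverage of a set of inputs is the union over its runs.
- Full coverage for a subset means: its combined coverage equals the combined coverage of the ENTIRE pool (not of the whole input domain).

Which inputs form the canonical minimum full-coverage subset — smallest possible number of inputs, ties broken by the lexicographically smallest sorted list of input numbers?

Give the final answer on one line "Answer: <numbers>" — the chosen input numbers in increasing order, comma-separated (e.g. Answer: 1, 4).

test 1 (x=21) hits B1=F, B2=S, B3=F, B4=T, B5=E, B6=T, B6=F
test 2 (x=18) hits B1=F, B2=S, B3=F, B4=T, B5=S, B6=T, B6=F
test 3 (x=6) hits B1=T, B2=E, B3=T, B6=F
test 4 (x=5) hits B1=F, B2=E, B3=F, B4=T, B5=S, B6=T, B6=F
test 5 (x=19) hits B1=F, B2=S, B3=F, B4=T, B5=S, B6=T, B6=F
test 6 (x=37) hits B1=F, B2=S, B3=F, B4=T, B5=E, B6=T, B6=F
test 7 (x=17) hits B1=F, B2=S, B3=F, B4=F, B5=E, B6=T, B6=F
test 8 (x=7) hits B1=F, B2=S, B3=F, B4=T, B5=E, B6=T, B6=F
together the pool reaches 12 outcomes: B1=T, B1=F, B2=S, B2=E, B3=T, B3=F, B4=T, B4=F, B5=S, B5=E, B6=T, B6=F
checked all size-1 subsets: none covers 12 outcomes (max 7/12)
checked all size-2 subsets: none covers 12 outcomes (max 10/12)
inputs {2, 3, 7} (size 3) cover everything; no size-3 subset with a lexicographically smaller index list covers all 12

Answer: 2, 3, 7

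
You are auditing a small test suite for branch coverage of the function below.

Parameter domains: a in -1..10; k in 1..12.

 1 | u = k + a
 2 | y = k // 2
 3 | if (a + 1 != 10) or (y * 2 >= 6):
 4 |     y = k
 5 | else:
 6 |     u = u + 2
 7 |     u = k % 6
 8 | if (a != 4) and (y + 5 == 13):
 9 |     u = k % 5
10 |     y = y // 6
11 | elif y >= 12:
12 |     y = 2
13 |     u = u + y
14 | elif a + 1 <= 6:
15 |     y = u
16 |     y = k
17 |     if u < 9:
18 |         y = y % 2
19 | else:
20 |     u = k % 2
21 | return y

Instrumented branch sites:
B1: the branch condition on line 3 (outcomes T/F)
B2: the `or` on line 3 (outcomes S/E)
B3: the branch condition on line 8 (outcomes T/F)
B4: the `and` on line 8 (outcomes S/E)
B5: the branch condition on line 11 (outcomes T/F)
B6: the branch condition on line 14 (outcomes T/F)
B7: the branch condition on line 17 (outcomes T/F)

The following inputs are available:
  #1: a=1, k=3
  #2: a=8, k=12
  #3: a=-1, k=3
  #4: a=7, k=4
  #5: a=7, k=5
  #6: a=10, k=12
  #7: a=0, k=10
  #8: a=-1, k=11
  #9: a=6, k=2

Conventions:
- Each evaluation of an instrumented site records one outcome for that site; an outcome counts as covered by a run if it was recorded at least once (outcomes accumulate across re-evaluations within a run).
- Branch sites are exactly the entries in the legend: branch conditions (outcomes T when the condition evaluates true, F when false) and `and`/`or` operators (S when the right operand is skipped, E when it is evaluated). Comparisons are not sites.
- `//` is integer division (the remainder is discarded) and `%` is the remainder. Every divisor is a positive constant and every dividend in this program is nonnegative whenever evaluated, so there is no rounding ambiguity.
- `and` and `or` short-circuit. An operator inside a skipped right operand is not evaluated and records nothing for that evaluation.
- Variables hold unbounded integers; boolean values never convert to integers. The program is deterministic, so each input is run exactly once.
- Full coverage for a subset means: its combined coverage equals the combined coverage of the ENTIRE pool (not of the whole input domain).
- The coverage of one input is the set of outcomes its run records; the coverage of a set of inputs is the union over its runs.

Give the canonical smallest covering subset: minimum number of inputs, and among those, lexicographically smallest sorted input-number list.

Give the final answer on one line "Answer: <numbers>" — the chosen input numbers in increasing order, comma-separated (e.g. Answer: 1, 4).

input #1, a=1, k=3: events B2->S, B1->T, B4->E, B3->F, B5->F, B6->T, B7->T; outcomes B1=T, B2=S, B3=F, B4=E, B5=F, B6=T, B7=T
input #2, a=8, k=12: events B2->S, B1->T, B4->E, B3->F, B5->T; outcomes B1=T, B2=S, B3=F, B4=E, B5=T
input #3, a=-1, k=3: events B2->S, B1->T, B4->E, B3->F, B5->F, B6->T, B7->T; outcomes B1=T, B2=S, B3=F, B4=E, B5=F, B6=T, B7=T
input #4, a=7, k=4: events B2->S, B1->T, B4->E, B3->F, B5->F, B6->F; outcomes B1=T, B2=S, B3=F, B4=E, B5=F, B6=F
input #5, a=7, k=5: events B2->S, B1->T, B4->E, B3->F, B5->F, B6->F; outcomes B1=T, B2=S, B3=F, B4=E, B5=F, B6=F
input #6, a=10, k=12: events B2->S, B1->T, B4->E, B3->F, B5->T; outcomes B1=T, B2=S, B3=F, B4=E, B5=T
input #7, a=0, k=10: events B2->S, B1->T, B4->E, B3->F, B5->F, B6->T, B7->F; outcomes B1=T, B2=S, B3=F, B4=E, B5=F, B6=T, B7=F
input #8, a=-1, k=11: events B2->S, B1->T, B4->E, B3->F, B5->F, B6->T, B7->F; outcomes B1=T, B2=S, B3=F, B4=E, B5=F, B6=T, B7=F
input #9, a=6, k=2: events B2->S, B1->T, B4->E, B3->F, B5->F, B6->F; outcomes B1=T, B2=S, B3=F, B4=E, B5=F, B6=F
together the pool reaches 10 outcomes: B1=T, B2=S, B3=F, B4=E, B5=T, B5=F, B6=T, B6=F, B7=T, B7=F
no size-1 subset reaches all 10 outcomes (best union: 7/10)
no size-2 subset reaches all 10 outcomes (best union: 8/10)
no size-3 subset reaches all 10 outcomes (best union: 9/10)
the canonical winner is {1, 2, 4, 7}: size 4, full 10-outcome coverage, earliest index list among size-4 covers

Answer: 1, 2, 4, 7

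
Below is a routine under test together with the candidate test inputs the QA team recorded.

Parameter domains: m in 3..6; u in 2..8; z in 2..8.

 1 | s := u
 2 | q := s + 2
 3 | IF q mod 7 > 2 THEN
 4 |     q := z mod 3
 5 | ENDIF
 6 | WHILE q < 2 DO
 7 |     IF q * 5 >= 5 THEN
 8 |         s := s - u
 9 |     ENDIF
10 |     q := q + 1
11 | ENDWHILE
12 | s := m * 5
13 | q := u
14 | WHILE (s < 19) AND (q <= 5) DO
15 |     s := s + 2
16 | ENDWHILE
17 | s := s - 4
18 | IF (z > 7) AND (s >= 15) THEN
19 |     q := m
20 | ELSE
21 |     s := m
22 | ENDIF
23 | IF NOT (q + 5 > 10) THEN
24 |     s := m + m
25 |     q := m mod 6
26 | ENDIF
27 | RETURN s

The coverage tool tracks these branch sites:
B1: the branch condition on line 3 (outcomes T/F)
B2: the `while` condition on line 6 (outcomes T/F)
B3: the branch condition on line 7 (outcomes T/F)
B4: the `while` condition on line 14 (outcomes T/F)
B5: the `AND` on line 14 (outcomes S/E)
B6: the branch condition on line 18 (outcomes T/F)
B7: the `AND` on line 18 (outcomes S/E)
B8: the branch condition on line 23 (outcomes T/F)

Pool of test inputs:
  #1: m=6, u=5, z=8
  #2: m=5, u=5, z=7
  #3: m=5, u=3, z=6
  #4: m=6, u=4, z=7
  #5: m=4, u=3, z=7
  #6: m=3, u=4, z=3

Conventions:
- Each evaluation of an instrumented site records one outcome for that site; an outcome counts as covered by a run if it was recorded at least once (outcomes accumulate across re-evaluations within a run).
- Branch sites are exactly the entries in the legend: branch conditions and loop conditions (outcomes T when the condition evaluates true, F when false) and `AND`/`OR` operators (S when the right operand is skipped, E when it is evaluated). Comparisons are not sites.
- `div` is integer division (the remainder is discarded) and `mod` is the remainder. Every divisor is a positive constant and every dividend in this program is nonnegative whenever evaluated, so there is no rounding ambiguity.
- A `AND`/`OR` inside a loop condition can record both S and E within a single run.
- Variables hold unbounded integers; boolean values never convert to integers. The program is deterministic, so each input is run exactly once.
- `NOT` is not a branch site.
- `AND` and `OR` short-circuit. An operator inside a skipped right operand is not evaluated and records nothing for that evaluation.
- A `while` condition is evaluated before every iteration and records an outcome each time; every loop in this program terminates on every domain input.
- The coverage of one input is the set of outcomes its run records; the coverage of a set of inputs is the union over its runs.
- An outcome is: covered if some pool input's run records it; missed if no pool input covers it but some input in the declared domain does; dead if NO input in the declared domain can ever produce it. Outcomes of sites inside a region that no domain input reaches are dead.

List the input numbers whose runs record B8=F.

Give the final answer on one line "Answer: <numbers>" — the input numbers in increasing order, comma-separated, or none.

input #1 (m=6, u=5, z=8): hits B8=F
input #2 (m=5, u=5, z=7): never hits B8=F
input #3 (m=5, u=3, z=6): never hits B8=F
input #4 (m=6, u=4, z=7): never hits B8=F
input #5 (m=4, u=3, z=7): never hits B8=F
input #6 (m=3, u=4, z=3): never hits B8=F

Answer: 1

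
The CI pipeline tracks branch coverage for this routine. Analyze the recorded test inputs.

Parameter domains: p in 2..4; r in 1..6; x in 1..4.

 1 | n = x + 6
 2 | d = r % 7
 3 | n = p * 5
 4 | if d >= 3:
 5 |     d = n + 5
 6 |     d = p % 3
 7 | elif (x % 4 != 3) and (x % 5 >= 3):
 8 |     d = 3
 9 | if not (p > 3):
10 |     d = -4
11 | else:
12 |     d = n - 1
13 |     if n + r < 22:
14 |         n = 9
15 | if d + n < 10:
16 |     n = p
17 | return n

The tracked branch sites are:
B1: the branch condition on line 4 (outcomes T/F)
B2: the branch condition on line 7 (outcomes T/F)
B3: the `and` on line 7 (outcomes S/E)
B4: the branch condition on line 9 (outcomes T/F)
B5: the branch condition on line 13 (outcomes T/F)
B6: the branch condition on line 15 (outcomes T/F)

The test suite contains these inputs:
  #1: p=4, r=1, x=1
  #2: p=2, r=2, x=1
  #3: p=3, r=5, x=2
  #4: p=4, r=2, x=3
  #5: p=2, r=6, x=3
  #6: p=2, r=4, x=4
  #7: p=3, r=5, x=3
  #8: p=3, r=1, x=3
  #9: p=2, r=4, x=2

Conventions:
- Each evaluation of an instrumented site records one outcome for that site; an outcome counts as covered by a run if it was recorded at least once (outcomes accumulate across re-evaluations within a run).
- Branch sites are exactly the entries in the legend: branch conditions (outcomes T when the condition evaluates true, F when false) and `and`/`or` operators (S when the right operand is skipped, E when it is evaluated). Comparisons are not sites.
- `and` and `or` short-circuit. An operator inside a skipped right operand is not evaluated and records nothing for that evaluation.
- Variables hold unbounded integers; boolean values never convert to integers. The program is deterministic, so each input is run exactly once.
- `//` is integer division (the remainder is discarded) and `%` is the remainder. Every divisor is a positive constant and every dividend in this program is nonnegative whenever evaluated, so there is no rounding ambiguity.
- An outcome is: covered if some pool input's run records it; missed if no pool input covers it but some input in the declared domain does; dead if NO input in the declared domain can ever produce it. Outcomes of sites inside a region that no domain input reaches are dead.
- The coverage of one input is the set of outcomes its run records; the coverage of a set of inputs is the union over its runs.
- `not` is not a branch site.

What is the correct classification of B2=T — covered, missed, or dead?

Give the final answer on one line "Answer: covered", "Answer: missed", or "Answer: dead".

no pool input records B2=T
but domain input (p=2, r=1, x=4) does record it -> reachable, so missed

Answer: missed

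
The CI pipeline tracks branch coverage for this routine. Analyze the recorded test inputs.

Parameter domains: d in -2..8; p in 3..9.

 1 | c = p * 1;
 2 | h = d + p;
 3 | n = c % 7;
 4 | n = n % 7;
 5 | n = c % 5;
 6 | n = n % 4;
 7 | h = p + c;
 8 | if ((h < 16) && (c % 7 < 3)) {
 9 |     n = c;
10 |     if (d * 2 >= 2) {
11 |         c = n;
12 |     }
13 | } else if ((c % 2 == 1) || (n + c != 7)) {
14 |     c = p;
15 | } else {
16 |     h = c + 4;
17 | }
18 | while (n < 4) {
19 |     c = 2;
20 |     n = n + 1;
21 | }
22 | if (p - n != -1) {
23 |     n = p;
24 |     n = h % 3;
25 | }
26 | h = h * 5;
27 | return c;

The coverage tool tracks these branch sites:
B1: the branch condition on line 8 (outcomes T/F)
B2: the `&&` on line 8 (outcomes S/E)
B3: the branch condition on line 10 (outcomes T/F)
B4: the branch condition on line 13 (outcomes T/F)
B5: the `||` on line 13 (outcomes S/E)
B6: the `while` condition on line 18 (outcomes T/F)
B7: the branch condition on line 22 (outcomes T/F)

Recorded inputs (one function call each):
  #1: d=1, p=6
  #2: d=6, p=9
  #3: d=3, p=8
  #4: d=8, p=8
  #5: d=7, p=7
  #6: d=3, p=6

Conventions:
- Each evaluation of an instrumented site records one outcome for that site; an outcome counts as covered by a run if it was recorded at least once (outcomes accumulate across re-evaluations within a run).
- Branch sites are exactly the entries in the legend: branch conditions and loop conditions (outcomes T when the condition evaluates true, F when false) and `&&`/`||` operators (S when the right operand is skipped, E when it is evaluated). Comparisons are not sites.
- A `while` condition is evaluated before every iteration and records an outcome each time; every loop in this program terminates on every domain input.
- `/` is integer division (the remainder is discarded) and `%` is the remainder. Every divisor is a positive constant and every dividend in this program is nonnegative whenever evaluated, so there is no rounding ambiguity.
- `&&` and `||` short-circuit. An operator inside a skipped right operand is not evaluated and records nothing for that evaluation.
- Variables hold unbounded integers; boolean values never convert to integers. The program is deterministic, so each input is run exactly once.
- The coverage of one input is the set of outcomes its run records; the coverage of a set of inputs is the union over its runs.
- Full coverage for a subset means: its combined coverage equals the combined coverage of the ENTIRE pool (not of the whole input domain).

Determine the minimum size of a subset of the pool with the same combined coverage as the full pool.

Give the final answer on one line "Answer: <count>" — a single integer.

input #1 (d=1, p=6): events B2->E, B1->F, B5->E, B4->F, B6->T, B6->T, B6->T, B6->F, B7->T; covers B1=F, B2=E, B4=F, B5=E, B6=T, B6=F, B7=T
input #2 (d=6, p=9): events B2->S, B1->F, B5->S, B4->T, B6->T, B6->T, B6->T, B6->T, B6->F, B7->T; covers B1=F, B2=S, B4=T, B5=S, B6=T, B6=F, B7=T
input #3 (d=3, p=8): events B2->S, B1->F, B5->E, B4->T, B6->T, B6->F, B7->T; covers B1=F, B2=S, B4=T, B5=E, B6=T, B6=F, B7=T
input #4 (d=8, p=8): events B2->S, B1->F, B5->E, B4->T, B6->T, B6->F, B7->T; covers B1=F, B2=S, B4=T, B5=E, B6=T, B6=F, B7=T
input #5 (d=7, p=7): events B2->E, B1->T, B3->T, B6->F, B7->T; covers B1=T, B2=E, B3=T, B6=F, B7=T
input #6 (d=3, p=6): events B2->E, B1->F, B5->E, B4->F, B6->T, B6->T, B6->T, B6->F, B7->T; covers B1=F, B2=E, B4=F, B5=E, B6=T, B6=F, B7=T
union over all inputs: B1=T, B1=F, B2=S, B2=E, B3=T, B4=T, B4=F, B5=S, B5=E, B6=T, B6=F, B7=T (12 outcomes)
no size-1 subset reaches all 12 outcomes (best union: 7/12)
no size-2 subset reaches all 12 outcomes (best union: 10/12)
inputs {1, 2, 5} (size 3) cover everything; no size-3 subset with a lexicographically smaller index list covers all 12

Answer: 3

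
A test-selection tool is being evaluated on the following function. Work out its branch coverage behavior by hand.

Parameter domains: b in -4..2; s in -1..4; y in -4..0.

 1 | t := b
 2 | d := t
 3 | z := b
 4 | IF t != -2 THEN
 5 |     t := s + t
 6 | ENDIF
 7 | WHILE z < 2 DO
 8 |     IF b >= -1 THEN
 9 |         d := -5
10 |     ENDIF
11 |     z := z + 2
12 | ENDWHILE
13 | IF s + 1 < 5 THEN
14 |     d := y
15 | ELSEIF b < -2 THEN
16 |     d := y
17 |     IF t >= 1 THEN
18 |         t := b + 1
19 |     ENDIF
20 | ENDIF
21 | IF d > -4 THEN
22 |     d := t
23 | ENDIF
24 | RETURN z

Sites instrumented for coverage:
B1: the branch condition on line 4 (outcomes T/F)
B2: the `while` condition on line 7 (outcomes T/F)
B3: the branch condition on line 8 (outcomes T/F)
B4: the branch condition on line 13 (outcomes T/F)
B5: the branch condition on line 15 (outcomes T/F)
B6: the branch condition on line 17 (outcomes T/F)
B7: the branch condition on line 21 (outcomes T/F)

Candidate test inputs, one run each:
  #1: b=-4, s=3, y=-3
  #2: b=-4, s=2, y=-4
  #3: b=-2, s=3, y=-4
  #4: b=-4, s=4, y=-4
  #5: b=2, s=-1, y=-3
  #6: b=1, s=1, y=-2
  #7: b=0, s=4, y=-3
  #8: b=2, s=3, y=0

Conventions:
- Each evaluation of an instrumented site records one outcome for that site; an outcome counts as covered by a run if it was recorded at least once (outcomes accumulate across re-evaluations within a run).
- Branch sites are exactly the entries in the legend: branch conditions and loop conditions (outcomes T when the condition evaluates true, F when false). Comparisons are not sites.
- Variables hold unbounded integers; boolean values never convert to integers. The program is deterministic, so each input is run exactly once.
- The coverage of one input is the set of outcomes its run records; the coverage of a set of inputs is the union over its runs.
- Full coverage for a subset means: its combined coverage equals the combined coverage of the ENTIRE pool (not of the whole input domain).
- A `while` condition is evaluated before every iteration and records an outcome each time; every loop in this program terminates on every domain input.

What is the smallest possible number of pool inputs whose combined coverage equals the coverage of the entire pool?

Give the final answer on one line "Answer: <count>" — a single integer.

#1 (b=-4, s=3, y=-3) -> covered: B1=T, B2=T, B2=F, B3=F, B4=T, B7=T
#2 (b=-4, s=2, y=-4) -> covered: B1=T, B2=T, B2=F, B3=F, B4=T, B7=F
#3 (b=-2, s=3, y=-4) -> covered: B1=F, B2=T, B2=F, B3=F, B4=T, B7=F
#4 (b=-4, s=4, y=-4) -> covered: B1=T, B2=T, B2=F, B3=F, B4=F, B5=T, B6=F, B7=F
#5 (b=2, s=-1, y=-3) -> covered: B1=T, B2=F, B4=T, B7=T
#6 (b=1, s=1, y=-2) -> covered: B1=T, B2=T, B2=F, B3=T, B4=T, B7=T
#7 (b=0, s=4, y=-3) -> covered: B1=T, B2=T, B2=F, B3=T, B4=F, B5=F, B7=F
#8 (b=2, s=3, y=0) -> covered: B1=T, B2=F, B4=T, B7=T
pool-wide coverage (13 outcomes): B1=T, B1=F, B2=T, B2=F, B3=T, B3=F, B4=T, B4=F, B5=T, B5=F, B6=F, B7=T, B7=F
checked all size-1 subsets: none covers 13 outcomes (max 8/13)
checked all size-2 subsets: none covers 13 outcomes (max 11/13)
checked all size-3 subsets: none covers 13 outcomes (max 12/13)
the canonical winner is {1, 3, 4, 7}: size 4, full 13-outcome coverage, earliest index list among size-4 covers

Answer: 4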